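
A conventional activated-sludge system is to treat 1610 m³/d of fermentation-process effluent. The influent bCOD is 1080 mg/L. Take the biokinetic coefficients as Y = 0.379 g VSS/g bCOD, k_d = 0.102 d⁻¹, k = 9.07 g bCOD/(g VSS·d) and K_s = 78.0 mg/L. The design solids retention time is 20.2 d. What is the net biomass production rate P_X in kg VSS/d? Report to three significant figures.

From the Monod/SRT balance for a CMAS, S = K_s·(1+k_d θ_c)/[θ_c·(Y k − k_d) − 1] = 78.0 × (1 + 0.102 × 20.2) / [20.2 × (0.379 × 9.07 − 0.102) − 1] = 238.7 / 66.38 = 3.596 mg/L.
Y_obs = Y / (1 + k_d θ_c) = 0.379 / (1 + 0.102 × 20.2) = 0.379 / 3.060 = 0.1238.
Mass of bCOD removed per day: Q(S₀ − S) = 1610 × 1076 g/m³ = 1733 kg/d.
Net biomass production P_X = Y_obs × Q·(S₀ − S) = 0.1238 × 1733 = 214.6 kg VSS/d.

P_X ≈ 215 kg VSS/d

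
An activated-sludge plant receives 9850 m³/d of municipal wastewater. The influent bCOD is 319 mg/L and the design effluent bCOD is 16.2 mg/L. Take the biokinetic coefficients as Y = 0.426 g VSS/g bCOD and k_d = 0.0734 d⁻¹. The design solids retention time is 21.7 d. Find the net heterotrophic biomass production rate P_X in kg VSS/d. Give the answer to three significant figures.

The observed yield is Y_obs = Y/(1 + k_d·θ_c) = 0.426 / (1 + 0.0734 × 21.7) = 0.426 / 2.593 = 0.1643 g VSS per g bCOD removed.
Substrate removed = Q·(S₀ − S) = 9850 m³/d × (319 − 16.2) g/m³ = 2.98×10^6 g/d = 2983 kg/d.
So the net sludge growth is P_X = 0.1643 × 2983 = 490.0 kg VSS/d.

P_X ≈ 490 kg VSS/d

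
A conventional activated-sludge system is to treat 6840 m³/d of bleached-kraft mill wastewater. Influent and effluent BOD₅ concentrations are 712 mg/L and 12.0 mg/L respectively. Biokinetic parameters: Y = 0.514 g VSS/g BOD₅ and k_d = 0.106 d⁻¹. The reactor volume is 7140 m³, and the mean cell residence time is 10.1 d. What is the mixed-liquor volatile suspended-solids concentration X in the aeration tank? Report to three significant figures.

Solving the biomass balance for X: X = Y Q (S₀−S) θ_c / [V (1+k_d θ_c)] = 0.514 × 6840 × (712 − 12.0) × 10.1 / [7140 × (1 + 0.106 × 10.1)] = 1681 mg/L.

X ≈ 1680 mg/L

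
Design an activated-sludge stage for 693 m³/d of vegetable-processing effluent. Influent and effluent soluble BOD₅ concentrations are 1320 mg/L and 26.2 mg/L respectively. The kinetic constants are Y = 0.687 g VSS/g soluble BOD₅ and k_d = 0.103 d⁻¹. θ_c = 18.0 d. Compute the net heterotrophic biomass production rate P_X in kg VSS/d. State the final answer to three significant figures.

P_X ≈ 216 kg VSS/d

Correct the yield for decay: Y_obs = Y/(1 + k_d θ_c) = 0.687 / (1 + 0.103 × 18.0) = 0.687 / 2.854 = 0.2407.
Mass of soluble BOD₅ removed per day: Q(S₀ − S) = 693 × 1294 g/m³ = 896.6 kg/d.
P_X = Y_obs · Q(S₀ − S) = 0.2407 × 896.6 = 215.8 kg VSS/d.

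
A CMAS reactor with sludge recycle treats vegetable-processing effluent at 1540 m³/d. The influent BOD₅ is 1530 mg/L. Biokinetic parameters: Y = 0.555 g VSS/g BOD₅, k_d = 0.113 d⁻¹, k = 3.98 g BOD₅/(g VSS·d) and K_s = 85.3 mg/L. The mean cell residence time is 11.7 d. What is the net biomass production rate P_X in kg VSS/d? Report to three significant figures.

Effluent substrate depends only on kinetics and SRT: S = K_s(1 + k_d θ_c) / [θ_c(Yk − k_d) − 1] = 85.3 × (1 + 0.113 × 11.7) / [11.7 × (0.555 × 3.98 − 0.113) − 1] = 198.1 / 23.52 = 8.421 mg/L.
Observed yield with endogenous decay: Y_obs = Y / (1 + k_d·θ_c) = 0.555 / (1 + 0.113 × 11.7) = 0.555 / 2.322 = 0.2390 g VSS/g BOD₅.
Substrate removed = Q·(S₀ − S) = 1540 m³/d × (1530 − 8.42) g/m³ = 2.34×10^6 g/d = 2343 kg/d.
Biomass produced: P_X = Y_obs·Q·ΔS = 0.2390 × 2343 ≈ 560.1 kg VSS/d.

P_X ≈ 560 kg VSS/d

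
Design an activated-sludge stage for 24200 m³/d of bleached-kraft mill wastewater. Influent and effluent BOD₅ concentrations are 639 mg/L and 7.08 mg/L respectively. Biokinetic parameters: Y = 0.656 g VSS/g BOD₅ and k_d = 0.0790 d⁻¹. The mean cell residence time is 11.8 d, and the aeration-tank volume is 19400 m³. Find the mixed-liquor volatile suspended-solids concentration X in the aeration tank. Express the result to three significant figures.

X = Y·Q·ΔS·θ_c / [V·(1 + k_d θ_c)] = 0.656 × 24200 × (639 − 7.08) × 11.8 / [19400 × (1 + 0.0790 × 11.8)] = 3158 mg/L.

X ≈ 3160 mg/L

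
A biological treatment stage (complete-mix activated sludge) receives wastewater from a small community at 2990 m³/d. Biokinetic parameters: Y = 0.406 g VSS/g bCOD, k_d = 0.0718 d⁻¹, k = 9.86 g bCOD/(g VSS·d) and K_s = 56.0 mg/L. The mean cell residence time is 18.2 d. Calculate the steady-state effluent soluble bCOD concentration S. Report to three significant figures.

S ≈ 1.83 mg/L

From the Monod/SRT balance for a CMAS, S = K_s·(1+k_d θ_c)/[θ_c·(Y k − k_d) − 1] = 56.0 × (1 + 0.0718 × 18.2) / [18.2 × (0.406 × 9.86 − 0.0718) − 1] = 129.2 / 70.55 = 1.831 mg/L.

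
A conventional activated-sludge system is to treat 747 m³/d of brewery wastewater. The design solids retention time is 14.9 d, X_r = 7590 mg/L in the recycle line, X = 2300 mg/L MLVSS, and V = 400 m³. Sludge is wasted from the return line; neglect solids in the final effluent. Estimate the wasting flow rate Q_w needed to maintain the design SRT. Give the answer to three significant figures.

Q_w ≈ 8.14 m³/d

Wasting from the return line (neglecting effluent solids): Q_w = V·X / (θ_c·X_r) = 400.0 × 2300 / (14.9 × 7590) = 8.135 m³/d.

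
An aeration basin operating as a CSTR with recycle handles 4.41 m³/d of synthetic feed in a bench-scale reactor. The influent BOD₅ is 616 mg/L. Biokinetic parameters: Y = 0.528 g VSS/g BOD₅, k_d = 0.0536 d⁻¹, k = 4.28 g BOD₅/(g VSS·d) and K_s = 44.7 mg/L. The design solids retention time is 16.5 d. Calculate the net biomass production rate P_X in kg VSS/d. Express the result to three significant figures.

From the Monod/SRT balance for a CMAS, S = K_s·(1+k_d θ_c)/[θ_c·(Y k − k_d) − 1] = 44.7 × (1 + 0.0536 × 16.5) / [16.5 × (0.528 × 4.28 − 0.0536) − 1] = 84.23 / 35.40 = 2.379 mg/L.
Y_obs = Y / (1 + k_d θ_c) = 0.528 / (1 + 0.0536 × 16.5) = 0.528 / 1.884 = 0.2802.
Mass of BOD₅ removed per day: Q(S₀ − S) = 4.41 × 613.6 g/m³ = 2.706 kg/d.
So the net sludge growth is P_X = 0.2802 × 2.706 = 0.7582 kg VSS/d.

P_X ≈ 0.758 kg VSS/d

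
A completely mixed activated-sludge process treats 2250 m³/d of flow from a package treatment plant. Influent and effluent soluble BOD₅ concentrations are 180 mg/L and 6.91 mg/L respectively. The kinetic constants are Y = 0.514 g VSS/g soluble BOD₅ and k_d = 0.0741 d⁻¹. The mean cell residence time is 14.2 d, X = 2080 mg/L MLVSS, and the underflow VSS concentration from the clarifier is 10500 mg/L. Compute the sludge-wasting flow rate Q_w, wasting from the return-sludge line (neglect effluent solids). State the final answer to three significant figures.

Steady-state biomass mass balance: V·X·(1 + k_d·θ_c) = Y·Q·(S₀ − S)·θ_c, so V = 0.514 × 2250 × (180 − 6.91) × 14.2 / [2080 × (1 + 0.0741 × 14.2)] = 2.84×10^6 / 4269 = 665.9 m³.
θ_c = V·X/(Q_w·X_r) when wasting from the recycle, so Q_w = V·X/(θ_c·X_r) = 665.9 × 2080 / (14.2 × 10500) = 9.290 m³/d.

Q_w ≈ 9.29 m³/d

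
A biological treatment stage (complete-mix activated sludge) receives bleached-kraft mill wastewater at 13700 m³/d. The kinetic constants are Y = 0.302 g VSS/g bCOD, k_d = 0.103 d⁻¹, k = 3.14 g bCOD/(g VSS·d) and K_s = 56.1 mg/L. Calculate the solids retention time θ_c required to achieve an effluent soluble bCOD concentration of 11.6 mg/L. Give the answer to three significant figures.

At the target effluent, Y k S/(K_s+S) = 0.302×3.14×11.6/67.70 = 0.1625 d⁻¹.
1/θ_c = 0.1625 − 0.103 = 0.05948 d⁻¹, so θ_c = 16.81 d.

θ_c ≈ 16.8 d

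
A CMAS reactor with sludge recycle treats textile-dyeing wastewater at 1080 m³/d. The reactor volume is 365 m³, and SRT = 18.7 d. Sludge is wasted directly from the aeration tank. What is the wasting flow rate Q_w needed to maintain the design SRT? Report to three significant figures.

Wasting from the aeration tank: Q_w = V / θ_c = 365.0 / 18.7 = 19.52 m³/d.

Q_w ≈ 19.5 m³/d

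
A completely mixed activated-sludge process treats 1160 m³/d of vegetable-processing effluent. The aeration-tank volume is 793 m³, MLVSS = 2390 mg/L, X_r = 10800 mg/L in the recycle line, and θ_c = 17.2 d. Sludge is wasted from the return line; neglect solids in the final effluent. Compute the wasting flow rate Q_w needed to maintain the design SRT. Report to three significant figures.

Wasting from the return line (neglecting effluent solids): Q_w = V·X / (θ_c·X_r) = 793.0 × 2390 / (17.2 × 10800) = 10.20 m³/d.

Q_w ≈ 10.2 m³/d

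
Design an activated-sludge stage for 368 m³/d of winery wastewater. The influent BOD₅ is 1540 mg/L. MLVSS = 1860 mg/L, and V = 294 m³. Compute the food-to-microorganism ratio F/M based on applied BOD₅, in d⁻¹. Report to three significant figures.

F/M ≈ 1.04 d⁻¹

Food-to-microorganism ratio F/M = Q S₀ / (V X) = 368 × 1540 / (294.0 × 1860) = 1.036 d⁻¹.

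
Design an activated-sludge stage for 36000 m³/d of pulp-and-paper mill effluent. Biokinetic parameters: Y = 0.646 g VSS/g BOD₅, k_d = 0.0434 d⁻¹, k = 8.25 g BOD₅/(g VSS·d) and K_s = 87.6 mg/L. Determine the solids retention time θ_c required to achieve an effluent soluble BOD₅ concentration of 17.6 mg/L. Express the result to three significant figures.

At the target effluent, Y k S/(K_s+S) = 0.646×8.25×17.6/105.2 = 0.8916 d⁻¹.
1/θ_c = 0.8916 − 0.0434 = 0.8482 d⁻¹, so θ_c = 1.179 d.

θ_c ≈ 1.18 d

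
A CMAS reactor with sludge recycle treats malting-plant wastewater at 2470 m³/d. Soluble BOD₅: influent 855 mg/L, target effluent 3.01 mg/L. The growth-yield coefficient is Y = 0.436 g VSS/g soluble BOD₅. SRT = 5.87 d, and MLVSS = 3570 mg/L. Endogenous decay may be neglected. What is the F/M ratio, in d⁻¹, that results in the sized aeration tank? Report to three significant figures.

F/M ≈ 0.392 d⁻¹

With k_d = 0 the design equation reduces to V = Y Q (S₀−S) θ_c / X = 0.436 × 2470 × (855 − 3.01) × 5.87 / 3570 = 1509 m³.
F/M = Q·S₀ / (V·X) = 2470 × 855 / (1509 × 3570) = 0.3921 g soluble BOD₅·(g VSS·d)⁻¹.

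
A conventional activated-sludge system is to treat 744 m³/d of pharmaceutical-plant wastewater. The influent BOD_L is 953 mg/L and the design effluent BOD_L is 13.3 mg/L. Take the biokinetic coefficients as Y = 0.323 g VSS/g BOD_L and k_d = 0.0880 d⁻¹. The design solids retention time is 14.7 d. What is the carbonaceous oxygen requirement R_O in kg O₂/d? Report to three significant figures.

Correct the yield for decay: Y_obs = Y/(1 + k_d θ_c) = 0.323 / (1 + 0.0880 × 14.7) = 0.323 / 2.294 = 0.1408.
ΔS = 953 − 13.3 = 939.7 mg/L, so the substrate removal rate is 744 × 939.7/1000 = 699.1 kg BOD_L/d.
Net sludge production P_X = 0.1408 × 699.1 = 98.46 kg VSS/d.
Carbonaceous O₂ demand = substrate oxidised − cell-mass equivalent = 699.1 − 1.42 × 98.46 = 559.3 kg O₂/d.

R_O ≈ 559 kg O₂/d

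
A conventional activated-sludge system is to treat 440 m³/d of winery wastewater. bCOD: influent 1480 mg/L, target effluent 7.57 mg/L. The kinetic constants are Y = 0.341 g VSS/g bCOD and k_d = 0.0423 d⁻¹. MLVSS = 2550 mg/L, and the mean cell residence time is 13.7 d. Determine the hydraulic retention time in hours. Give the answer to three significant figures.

Rearranging the biomass balance for a CMAS with decay, V = Y·Q·ΔS·θ_c / [X·(1+k_d θ_c)] = 0.341 × 440 × (1480 − 7.57) × 13.7 / [2550 × (1 + 0.0423 × 13.7)] = 3.03×10^6 / 4028 = 751.4 m³.
τ = V/Q = 751.4/440 = 1.708 d, or 40.99 h.

τ ≈ 41.0 h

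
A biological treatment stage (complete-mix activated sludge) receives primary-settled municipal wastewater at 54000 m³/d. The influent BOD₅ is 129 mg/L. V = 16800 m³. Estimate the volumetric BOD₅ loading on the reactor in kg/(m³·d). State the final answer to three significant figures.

Volumetric loading L_v = Q·S₀ / V = 54000 × 129 g/m³ / 16800 m³ = 414.6 g/(m³·d) = 0.4146 kg BOD₅/(m³·d).

L_v ≈ 0.415 kg BOD₅/(m³·d)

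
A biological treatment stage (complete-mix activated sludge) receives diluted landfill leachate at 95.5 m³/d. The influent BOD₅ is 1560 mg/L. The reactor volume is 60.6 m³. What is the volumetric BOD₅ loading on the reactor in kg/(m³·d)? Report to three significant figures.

L_v ≈ 2.46 kg BOD₅/(m³·d)

Applied BOD₅ load per unit volume = Q·S₀/V = (95.5 × 1560/1000)/60.60 = 2.458 kg BOD₅·m⁻³·d⁻¹.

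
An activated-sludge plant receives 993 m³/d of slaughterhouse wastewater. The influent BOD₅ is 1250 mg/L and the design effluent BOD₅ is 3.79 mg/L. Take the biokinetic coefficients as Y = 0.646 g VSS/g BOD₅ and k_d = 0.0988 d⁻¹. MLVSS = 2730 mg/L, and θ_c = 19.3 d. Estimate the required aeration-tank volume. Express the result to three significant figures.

From the SRT design equation V = Y Q (S₀−S) θ_c / [X (1 + k_d θ_c)] = 0.646 × 993 × (1250 − 3.79) × 19.3 / [2730 × (1 + 0.0988 × 19.3)] = 1.54×10^7 / 7936 = 1944 m³.

V ≈ 1940 m³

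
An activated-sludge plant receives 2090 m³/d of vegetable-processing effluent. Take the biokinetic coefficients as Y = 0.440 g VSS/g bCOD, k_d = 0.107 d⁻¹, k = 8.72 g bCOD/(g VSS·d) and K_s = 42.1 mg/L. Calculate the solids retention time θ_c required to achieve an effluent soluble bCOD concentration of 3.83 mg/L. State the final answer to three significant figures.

From 1/θ_c = Y·k·S/(K_s + S) − k_d: Y·k·S/(K_s+S) = 0.440 × 8.72 × 3.83 / (42.1 + 3.83) = 0.3199 d⁻¹.
1/θ_c = 0.3199 − 0.107 = 0.2129 d⁻¹, so θ_c = 4.696 d.

θ_c ≈ 4.70 d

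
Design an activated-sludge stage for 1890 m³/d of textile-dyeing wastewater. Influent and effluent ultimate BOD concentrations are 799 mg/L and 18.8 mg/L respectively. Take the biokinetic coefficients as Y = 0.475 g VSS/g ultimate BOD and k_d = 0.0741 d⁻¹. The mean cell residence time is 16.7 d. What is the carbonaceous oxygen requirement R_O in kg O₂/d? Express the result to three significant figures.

Y_obs = Y / (1 + k_d θ_c) = 0.475 / (1 + 0.0741 × 16.7) = 0.475 / 2.237 = 0.2123.
Q·(S₀ − S) = 1890 × (799 − 18.8) × 10⁻³ = 1475 kg/d removed.
Net sludge production P_X = 0.2123 × 1475 = 313.0 kg VSS/d.
R_O = Q·(S₀ − S) − 1.42·P_X = 1475 − 1.42 × 313.0 = 1030 kg O₂/d.

R_O ≈ 1030 kg O₂/d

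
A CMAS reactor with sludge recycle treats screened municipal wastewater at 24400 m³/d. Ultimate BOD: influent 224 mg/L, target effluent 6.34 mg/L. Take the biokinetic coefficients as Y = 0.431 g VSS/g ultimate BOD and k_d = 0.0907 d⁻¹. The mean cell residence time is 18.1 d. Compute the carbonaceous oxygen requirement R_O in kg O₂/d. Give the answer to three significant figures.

R_O ≈ 4080 kg O₂/d

Observed yield with endogenous decay: Y_obs = Y / (1 + k_d·θ_c) = 0.431 / (1 + 0.0907 × 18.1) = 0.431 / 2.642 = 0.1632 g VSS/g ultimate BOD.
ΔS = 224 − 6.34 = 217.7 mg/L, so the substrate removal rate is 24400 × 217.7/1000 = 5311 kg ultimate BOD/d.
P_X = Y_obs·Q·(S₀ − S) = 0.1632 × 5311 = 866.5 kg VSS/d.
R_O = Q·ΔS − 1.42 P_X = 5311 − 1230 = 4080 kg O₂/d.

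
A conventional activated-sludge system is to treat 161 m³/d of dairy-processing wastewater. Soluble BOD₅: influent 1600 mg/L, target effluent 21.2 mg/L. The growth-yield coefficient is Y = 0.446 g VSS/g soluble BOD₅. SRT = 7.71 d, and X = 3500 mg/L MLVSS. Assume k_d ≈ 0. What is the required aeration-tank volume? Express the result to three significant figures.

With k_d = 0 the design equation reduces to V = Y Q (S₀−S) θ_c / X = 0.446 × 161 × (1600 − 21.2) × 7.71 / 3500 = 249.7 m³.

V ≈ 250 m³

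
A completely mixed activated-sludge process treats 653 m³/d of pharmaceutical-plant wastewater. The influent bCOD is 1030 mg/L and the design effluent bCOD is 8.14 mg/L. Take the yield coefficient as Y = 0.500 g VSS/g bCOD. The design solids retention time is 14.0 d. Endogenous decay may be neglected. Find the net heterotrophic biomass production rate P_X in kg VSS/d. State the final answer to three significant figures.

No decay correction is needed, so Y_obs = Y = 0.500.
Substrate removed = Q·(S₀ − S) = 653 m³/d × (1030 − 8.14) g/m³ = 6.67×10^5 g/d = 667.3 kg/d.
So the net sludge growth is P_X = 0.5000 × 667.3 = 333.6 kg VSS/d.

P_X ≈ 334 kg VSS/d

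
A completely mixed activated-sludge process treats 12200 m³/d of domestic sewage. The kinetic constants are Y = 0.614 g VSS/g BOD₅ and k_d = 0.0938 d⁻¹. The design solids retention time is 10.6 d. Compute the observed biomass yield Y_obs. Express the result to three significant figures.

Y_obs ≈ 0.308 g VSS/g BOD₅

Y_obs = Y / (1 + k_d θ_c) = 0.614 / (1 + 0.0938 × 10.6) = 0.614 / 1.994 = 0.3079.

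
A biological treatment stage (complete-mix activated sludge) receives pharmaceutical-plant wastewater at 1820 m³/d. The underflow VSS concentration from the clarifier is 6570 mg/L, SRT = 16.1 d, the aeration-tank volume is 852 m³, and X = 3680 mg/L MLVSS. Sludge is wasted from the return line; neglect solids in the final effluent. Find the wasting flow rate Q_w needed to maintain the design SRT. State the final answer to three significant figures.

Q_w ≈ 29.6 m³/d

Wasting from the return line (neglecting effluent solids): Q_w = V·X / (θ_c·X_r) = 852.0 × 3680 / (16.1 × 6570) = 29.64 m³/d.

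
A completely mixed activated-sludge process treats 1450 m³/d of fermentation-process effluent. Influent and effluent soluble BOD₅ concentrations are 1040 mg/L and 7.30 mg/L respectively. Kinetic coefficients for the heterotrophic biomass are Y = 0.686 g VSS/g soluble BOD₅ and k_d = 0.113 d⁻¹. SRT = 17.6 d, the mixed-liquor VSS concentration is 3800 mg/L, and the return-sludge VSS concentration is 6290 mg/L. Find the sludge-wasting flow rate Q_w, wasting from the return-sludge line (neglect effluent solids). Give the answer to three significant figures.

From the SRT design equation V = Y Q (S₀−S) θ_c / [X (1 + k_d θ_c)] = 0.686 × 1450 × (1040 − 7.30) × 17.6 / [3800 × (1 + 0.113 × 17.6)] = 1.81×10^7 / 11357 = 1592 m³.
θ_c = V·X/(Q_w·X_r) when wasting from the recycle, so Q_w = V·X/(θ_c·X_r) = 1592 × 3800 / (17.6 × 6290) = 54.64 m³/d.

Q_w ≈ 54.6 m³/d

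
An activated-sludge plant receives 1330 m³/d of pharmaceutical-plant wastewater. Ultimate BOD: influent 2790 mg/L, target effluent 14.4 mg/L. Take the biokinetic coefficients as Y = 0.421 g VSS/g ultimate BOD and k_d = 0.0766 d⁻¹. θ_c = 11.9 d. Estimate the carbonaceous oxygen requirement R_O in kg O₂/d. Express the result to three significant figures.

Y_obs = Y / (1 + k_d θ_c) = 0.421 / (1 + 0.0766 × 11.9) = 0.421 / 1.912 = 0.2202.
ΔS = 2790 − 14.4 = 2776 mg/L, so the substrate removal rate is 1330 × 2776/1000 = 3692 kg ultimate BOD/d.
Biomass synthesised: P_X = Y_obs × 3692 = 813.0 kg VSS/d.
R_O = Q·(S₀ − S) − 1.42·P_X = 3692 − 1.42 × 813.0 = 2537 kg O₂/d.

R_O ≈ 2540 kg O₂/d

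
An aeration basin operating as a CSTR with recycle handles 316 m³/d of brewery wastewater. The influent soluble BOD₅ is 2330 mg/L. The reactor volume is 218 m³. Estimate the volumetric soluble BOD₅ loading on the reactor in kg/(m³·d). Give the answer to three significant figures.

L_v ≈ 3.38 kg soluble BOD₅/(m³·d)

Applied soluble BOD₅ load per unit volume = Q·S₀/V = (316 × 2330/1000)/218.0 = 3.377 kg soluble BOD₅·m⁻³·d⁻¹.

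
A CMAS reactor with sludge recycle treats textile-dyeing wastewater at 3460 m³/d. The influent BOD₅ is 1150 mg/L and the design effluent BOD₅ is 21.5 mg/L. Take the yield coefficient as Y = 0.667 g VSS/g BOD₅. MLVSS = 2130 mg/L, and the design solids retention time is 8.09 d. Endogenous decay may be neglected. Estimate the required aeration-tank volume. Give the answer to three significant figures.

V ≈ 9890 m³

V·X = Y·Q·ΔS·θ_c gives V = 0.667 × 3460 × (1150 − 21.5) × 8.09 / 2130 = 9892 m³.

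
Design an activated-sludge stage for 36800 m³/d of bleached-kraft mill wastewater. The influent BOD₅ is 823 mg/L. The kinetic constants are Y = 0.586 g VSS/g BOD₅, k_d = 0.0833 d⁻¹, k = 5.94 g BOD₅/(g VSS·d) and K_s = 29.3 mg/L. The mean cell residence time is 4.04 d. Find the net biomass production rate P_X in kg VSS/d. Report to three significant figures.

P_X ≈ 13200 kg VSS/d

For a completely mixed reactor with recycle the Lawrence–McCarty relation gives S = K_s·(1 + k_d·θ_c) / [θ_c·(Y·k − k_d) − 1] = 29.3 × (1 + 0.0833 × 4.04) / [4.04 × (0.586 × 5.94 − 0.0833) − 1] = 39.16 / 12.73 = 3.077 mg/L.
Observed yield with endogenous decay: Y_obs = Y / (1 + k_d·θ_c) = 0.586 / (1 + 0.0833 × 4.04) = 0.586 / 1.337 = 0.4384 g VSS/g BOD₅.
Mass of BOD₅ removed per day: Q(S₀ − S) = 36800 × 819.9 g/m³ = 30173 kg/d.
P_X = Y_obs · Q(S₀ − S) = 0.4384 × 30173 = 13229 kg VSS/d.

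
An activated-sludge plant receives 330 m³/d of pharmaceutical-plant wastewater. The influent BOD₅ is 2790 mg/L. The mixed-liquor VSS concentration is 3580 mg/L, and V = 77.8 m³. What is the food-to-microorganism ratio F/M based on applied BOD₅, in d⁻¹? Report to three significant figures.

F/M ≈ 3.31 d⁻¹

F/M = applied load / biomass = Q·S₀/(V·X) = 330 × 2790 / (77.80 × 3580) = 3.306 d⁻¹.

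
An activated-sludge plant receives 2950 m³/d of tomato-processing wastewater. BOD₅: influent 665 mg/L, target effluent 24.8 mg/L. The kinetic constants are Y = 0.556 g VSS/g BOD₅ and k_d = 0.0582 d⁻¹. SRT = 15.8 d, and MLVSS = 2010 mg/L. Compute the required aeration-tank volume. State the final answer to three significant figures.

Rearranging the biomass balance for a CMAS with decay, V = Y·Q·ΔS·θ_c / [X·(1+k_d θ_c)] = 0.556 × 2950 × (665 − 24.8) × 15.8 / [2010 × (1 + 0.0582 × 15.8)] = 1.66×10^7 / 3858 = 4300 m³.

V ≈ 4300 m³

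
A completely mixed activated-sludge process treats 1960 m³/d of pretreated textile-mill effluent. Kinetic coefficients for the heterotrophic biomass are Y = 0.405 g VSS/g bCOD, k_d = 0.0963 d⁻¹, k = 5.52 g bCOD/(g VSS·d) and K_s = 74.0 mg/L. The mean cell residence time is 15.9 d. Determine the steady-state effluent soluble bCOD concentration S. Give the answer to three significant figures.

S ≈ 5.67 mg/L

For a completely mixed reactor with recycle the Lawrence–McCarty relation gives S = K_s·(1 + k_d·θ_c) / [θ_c·(Y·k − k_d) − 1] = 74.0 × (1 + 0.0963 × 15.9) / [15.9 × (0.405 × 5.52 − 0.0963) − 1] = 187.3 / 33.01 = 5.673 mg/L.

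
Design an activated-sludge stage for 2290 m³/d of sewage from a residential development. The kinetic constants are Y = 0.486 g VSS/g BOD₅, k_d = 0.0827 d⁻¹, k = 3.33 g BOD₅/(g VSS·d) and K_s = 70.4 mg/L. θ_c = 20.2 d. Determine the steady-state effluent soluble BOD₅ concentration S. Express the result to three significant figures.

S ≈ 6.26 mg/L

Effluent substrate depends only on kinetics and SRT: S = K_s(1 + k_d θ_c) / [θ_c(Yk − k_d) − 1] = 70.4 × (1 + 0.0827 × 20.2) / [20.2 × (0.486 × 3.33 − 0.0827) − 1] = 188.0 / 30.02 = 6.263 mg/L.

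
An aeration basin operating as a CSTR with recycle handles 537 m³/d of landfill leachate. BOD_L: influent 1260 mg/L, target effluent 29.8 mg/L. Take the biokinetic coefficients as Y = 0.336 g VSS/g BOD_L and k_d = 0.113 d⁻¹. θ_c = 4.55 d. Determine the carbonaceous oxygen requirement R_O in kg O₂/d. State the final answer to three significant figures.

R_O ≈ 452 kg O₂/d

The observed yield is Y_obs = Y/(1 + k_d·θ_c) = 0.336 / (1 + 0.113 × 4.55) = 0.336 / 1.514 = 0.2219 g VSS per g BOD_L removed.
Substrate removed = Q·(S₀ − S) = 537 m³/d × (1260 − 29.8) g/m³ = 6.61×10^5 g/d = 660.6 kg/d.
Biomass synthesised: P_X = Y_obs × 660.6 = 146.6 kg VSS/d.
Carbonaceous O₂ demand = substrate oxidised − cell-mass equivalent = 660.6 − 1.42 × 146.6 = 452.5 kg O₂/d.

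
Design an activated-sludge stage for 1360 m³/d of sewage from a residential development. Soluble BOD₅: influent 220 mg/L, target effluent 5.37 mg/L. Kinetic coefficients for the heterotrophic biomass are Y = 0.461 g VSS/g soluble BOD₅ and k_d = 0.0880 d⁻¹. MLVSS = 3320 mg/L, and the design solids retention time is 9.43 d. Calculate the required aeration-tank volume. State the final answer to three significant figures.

V ≈ 209 m³

Rearranging the biomass balance for a CMAS with decay, V = Y·Q·ΔS·θ_c / [X·(1+k_d θ_c)] = 0.461 × 1360 × (220 − 5.37) × 9.43 / [3320 × (1 + 0.0880 × 9.43)] = 1.27×10^6 / 6075 = 208.9 m³.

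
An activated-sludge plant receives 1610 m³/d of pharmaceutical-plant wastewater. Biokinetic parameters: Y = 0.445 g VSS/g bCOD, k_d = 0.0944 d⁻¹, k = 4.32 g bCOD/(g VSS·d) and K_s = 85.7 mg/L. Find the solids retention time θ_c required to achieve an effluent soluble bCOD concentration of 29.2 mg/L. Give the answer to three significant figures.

θ_c ≈ 2.54 d

Specific growth rate at S = 29.2 mg/L: μ = YkS/(K_s+S) = 0.445·4.32·29.2/(85.7+29.2) = 0.4885 d⁻¹.
Then 1/θ_c = μ − k_d = 0.4885 − 0.0944 = 0.3941 d⁻¹, giving θ_c = 2.537 d.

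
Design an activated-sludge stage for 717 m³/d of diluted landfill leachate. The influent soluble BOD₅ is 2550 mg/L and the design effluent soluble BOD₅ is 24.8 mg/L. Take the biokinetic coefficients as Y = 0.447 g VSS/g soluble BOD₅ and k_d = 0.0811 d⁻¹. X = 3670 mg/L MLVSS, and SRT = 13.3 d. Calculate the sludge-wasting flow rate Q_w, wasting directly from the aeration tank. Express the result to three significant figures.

Q_w ≈ 106 m³/d

Rearranging the biomass balance for a CMAS with decay, V = Y·Q·ΔS·θ_c / [X·(1+k_d θ_c)] = 0.447 × 717 × (2550 − 24.8) × 13.3 / [3670 × (1 + 0.0811 × 13.3)] = 1.08×10^7 / 7629 = 1411 m³.
For wasting at MLVSS concentration, Q_w = V/θ_c = 1411/13.3 = 106.1 m³/d.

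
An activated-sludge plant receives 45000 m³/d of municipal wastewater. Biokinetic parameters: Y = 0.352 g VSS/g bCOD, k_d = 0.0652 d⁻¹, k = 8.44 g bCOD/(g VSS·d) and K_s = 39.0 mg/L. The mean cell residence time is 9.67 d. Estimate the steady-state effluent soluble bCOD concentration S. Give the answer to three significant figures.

S ≈ 2.35 mg/L

Effluent substrate depends only on kinetics and SRT: S = K_s(1 + k_d θ_c) / [θ_c(Yk − k_d) − 1] = 39.0 × (1 + 0.0652 × 9.67) / [9.67 × (0.352 × 8.44 − 0.0652) − 1] = 63.59 / 27.10 = 2.347 mg/L.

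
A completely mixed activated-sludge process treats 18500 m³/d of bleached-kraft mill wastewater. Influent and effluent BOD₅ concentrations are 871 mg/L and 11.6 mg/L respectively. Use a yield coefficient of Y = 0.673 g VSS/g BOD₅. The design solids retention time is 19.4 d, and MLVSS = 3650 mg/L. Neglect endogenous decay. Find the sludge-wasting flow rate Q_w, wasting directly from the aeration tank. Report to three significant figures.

With k_d = 0 the design equation reduces to V = Y Q (S₀−S) θ_c / X = 0.673 × 18500 × (871 − 11.6) × 19.4 / 3650 = 56871 m³.
Wasting from the aeration tank: Q_w = V / θ_c = 56871 / 19.4 = 2931 m³/d.

Q_w ≈ 2930 m³/d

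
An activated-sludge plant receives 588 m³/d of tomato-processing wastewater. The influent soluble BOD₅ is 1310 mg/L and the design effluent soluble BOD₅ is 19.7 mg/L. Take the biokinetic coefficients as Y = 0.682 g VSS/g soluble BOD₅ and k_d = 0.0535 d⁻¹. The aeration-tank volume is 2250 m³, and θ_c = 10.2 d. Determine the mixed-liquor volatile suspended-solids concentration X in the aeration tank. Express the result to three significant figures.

X ≈ 1520 mg/L

X = Y·Q·ΔS·θ_c / [V·(1 + k_d θ_c)] = 0.682 × 588 × (1310 − 19.7) × 10.2 / [2250 × (1 + 0.0535 × 10.2)] = 1518 mg/L.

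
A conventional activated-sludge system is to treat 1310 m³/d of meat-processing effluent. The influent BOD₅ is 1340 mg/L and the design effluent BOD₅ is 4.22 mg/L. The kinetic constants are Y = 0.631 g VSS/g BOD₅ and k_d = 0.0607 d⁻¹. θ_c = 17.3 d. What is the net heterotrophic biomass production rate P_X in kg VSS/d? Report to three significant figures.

Correct the yield for decay: Y_obs = Y/(1 + k_d θ_c) = 0.631 / (1 + 0.0607 × 17.3) = 0.631 / 2.050 = 0.3078.
Mass of BOD₅ removed per day: Q(S₀ − S) = 1310 × 1336 g/m³ = 1750 kg/d.
Net biomass production P_X = Y_obs × Q·(S₀ − S) = 0.3078 × 1750 = 538.6 kg VSS/d.

P_X ≈ 539 kg VSS/d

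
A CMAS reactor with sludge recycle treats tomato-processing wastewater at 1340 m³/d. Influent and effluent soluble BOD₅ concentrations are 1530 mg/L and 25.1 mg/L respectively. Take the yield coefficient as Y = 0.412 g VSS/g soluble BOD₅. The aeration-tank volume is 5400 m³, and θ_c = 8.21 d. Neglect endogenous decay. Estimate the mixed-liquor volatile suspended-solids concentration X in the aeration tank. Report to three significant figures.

Without decay, X = Y Q (S₀−S) θ_c / V = 0.412 × 1340 × (1530 − 25.1) × 8.21 / 5400 = 1263 mg/L.

X ≈ 1260 mg/L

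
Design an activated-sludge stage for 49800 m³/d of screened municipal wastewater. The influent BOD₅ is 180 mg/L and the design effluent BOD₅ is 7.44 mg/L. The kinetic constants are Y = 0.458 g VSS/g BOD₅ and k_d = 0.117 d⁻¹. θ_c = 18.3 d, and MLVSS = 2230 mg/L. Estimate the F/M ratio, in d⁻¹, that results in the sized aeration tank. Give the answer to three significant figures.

From the SRT design equation V = Y Q (S₀−S) θ_c / [X (1 + k_d θ_c)] = 0.458 × 49800 × (180 − 7.44) × 18.3 / [2230 × (1 + 0.117 × 18.3)] = 7.2×10^7 / 7005 = 10283 m³.
F/M = applied load / biomass = Q·S₀/(V·X) = 49800 × 180 / (10283 × 2230) = 0.3909 d⁻¹.

F/M ≈ 0.391 d⁻¹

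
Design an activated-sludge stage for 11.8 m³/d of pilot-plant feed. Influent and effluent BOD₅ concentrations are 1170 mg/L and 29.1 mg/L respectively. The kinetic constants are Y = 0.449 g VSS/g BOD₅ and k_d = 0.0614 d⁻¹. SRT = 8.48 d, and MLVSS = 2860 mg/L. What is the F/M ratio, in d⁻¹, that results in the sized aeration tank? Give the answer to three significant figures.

Rearranging the biomass balance for a CMAS with decay, V = Y·Q·ΔS·θ_c / [X·(1+k_d θ_c)] = 0.449 × 11.8 × (1170 − 29.1) × 8.48 / [2860 × (1 + 0.0614 × 8.48)] = 5.13×10^4 / 4349 = 11.79 m³.
F/M = applied load / biomass = Q·S₀/(V·X) = 11.8 × 1170 / (11.79 × 2860) = 0.4096 d⁻¹.

F/M ≈ 0.410 d⁻¹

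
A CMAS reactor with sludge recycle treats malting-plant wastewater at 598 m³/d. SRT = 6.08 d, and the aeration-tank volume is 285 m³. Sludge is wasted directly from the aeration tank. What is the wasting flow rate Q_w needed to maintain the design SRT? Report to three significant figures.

With mixed-liquor wasting, θ_c = V/Q_w, so Q_w = V/θ_c = 285.0/6.08 = 46.88 m³/d.

Q_w ≈ 46.9 m³/d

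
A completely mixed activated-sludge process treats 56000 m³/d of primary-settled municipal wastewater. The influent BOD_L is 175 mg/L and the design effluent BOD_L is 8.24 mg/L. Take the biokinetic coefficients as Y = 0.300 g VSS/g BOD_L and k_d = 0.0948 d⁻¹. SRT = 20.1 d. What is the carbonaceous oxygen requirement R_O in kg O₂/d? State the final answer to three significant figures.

Observed yield with endogenous decay: Y_obs = Y / (1 + k_d·θ_c) = 0.300 / (1 + 0.0948 × 20.1) = 0.300 / 2.905 = 0.1033 g VSS/g BOD_L.
Q·(S₀ − S) = 56000 × (175 − 8.24) × 10⁻³ = 9339 kg/d removed.
Net sludge production P_X = 0.1033 × 9339 = 964.2 kg VSS/d.
Carbonaceous O₂ demand = substrate oxidised − cell-mass equivalent = 9339 − 1.42 × 964.2 = 7969 kg O₂/d.

R_O ≈ 7970 kg O₂/d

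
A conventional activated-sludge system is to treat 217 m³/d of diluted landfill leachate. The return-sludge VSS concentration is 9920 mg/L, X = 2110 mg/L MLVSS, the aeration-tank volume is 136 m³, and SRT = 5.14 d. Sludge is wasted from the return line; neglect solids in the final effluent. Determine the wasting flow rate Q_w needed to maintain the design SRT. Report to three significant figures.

Q_w ≈ 5.63 m³/d

Q_w = (V·X)/(θ_c X_r) = 136.0 × 2110 / (5.14 × 9920) = 5.628 m³/d.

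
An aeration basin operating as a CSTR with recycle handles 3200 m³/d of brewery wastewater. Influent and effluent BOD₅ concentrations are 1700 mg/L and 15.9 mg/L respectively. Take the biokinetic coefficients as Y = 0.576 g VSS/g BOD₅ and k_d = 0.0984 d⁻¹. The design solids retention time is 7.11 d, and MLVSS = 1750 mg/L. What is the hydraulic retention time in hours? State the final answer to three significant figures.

From the SRT design equation V = Y Q (S₀−S) θ_c / [X (1 + k_d θ_c)] = 0.576 × 3200 × (1700 − 15.9) × 7.11 / [1750 × (1 + 0.0984 × 7.11)] = 2.21×10^7 / 2974 = 7420 m³.
Hydraulic retention time τ = V/Q = 7420 / 3200 = 2.319 d = 55.65 h.

τ ≈ 55.7 h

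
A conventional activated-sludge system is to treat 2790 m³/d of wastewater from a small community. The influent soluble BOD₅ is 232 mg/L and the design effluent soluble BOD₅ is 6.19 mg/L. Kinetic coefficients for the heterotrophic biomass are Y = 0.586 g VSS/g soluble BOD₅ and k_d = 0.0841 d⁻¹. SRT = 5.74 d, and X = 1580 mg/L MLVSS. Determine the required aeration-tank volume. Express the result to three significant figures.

Rearranging the biomass balance for a CMAS with decay, V = Y·Q·ΔS·θ_c / [X·(1+k_d θ_c)] = 0.586 × 2790 × (232 − 6.19) × 5.74 / [1580 × (1 + 0.0841 × 5.74)] = 2.12×10^6 / 2343 = 904.6 m³.

V ≈ 905 m³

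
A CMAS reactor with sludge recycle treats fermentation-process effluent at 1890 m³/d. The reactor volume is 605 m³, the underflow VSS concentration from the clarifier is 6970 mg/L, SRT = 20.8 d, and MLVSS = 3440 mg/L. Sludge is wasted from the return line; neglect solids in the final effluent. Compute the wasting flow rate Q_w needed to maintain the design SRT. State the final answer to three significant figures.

Q_w ≈ 14.4 m³/d

Q_w = (V·X)/(θ_c X_r) = 605.0 × 3440 / (20.8 × 6970) = 14.36 m³/d.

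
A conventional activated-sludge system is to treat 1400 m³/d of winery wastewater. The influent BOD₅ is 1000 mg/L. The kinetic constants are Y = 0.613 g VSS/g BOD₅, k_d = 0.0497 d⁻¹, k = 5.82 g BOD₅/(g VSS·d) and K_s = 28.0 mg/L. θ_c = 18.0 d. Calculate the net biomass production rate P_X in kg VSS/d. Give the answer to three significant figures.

From the Monod/SRT balance for a CMAS, S = K_s·(1+k_d θ_c)/[θ_c·(Y k − k_d) − 1] = 28.0 × (1 + 0.0497 × 18.0) / [18.0 × (0.613 × 5.82 − 0.0497) − 1] = 53.05 / 62.32 = 0.8512 mg/L.
Y_obs = Y / (1 + k_d θ_c) = 0.613 / (1 + 0.0497 × 18.0) = 0.613 / 1.895 = 0.3236.
Q·(S₀ − S) = 1400 × (1000 − 0.851) × 10⁻³ = 1399 kg/d removed.
P_X = Y_obs · Q(S₀ − S) = 0.3236 × 1399 = 452.6 kg VSS/d.

P_X ≈ 453 kg VSS/d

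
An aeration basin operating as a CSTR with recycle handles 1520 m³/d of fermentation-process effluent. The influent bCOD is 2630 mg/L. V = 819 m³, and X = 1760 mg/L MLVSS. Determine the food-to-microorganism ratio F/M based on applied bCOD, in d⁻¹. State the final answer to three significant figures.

F/M = Q·S₀ / (V·X) = 1520 × 2630 / (819.0 × 1760) = 2.773 g bCOD·(g VSS·d)⁻¹.

F/M ≈ 2.77 d⁻¹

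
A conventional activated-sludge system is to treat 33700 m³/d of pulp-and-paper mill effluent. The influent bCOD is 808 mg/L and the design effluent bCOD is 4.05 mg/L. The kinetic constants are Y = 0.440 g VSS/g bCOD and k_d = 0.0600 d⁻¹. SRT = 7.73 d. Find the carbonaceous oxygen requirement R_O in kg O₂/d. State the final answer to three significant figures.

Observed yield with endogenous decay: Y_obs = Y / (1 + k_d·θ_c) = 0.440 / (1 + 0.0600 × 7.73) = 0.440 / 1.464 = 0.3006 g VSS/g bCOD.
Mass of bCOD removed per day: Q(S₀ − S) = 33700 × 804.0 g/m³ = 27093 kg/d.
P_X = Y_obs·Q·(S₀ − S) = 0.3006 × 27093 = 8144 kg VSS/d.
Carbonaceous O₂ demand = substrate oxidised − cell-mass equivalent = 27093 − 1.42 × 8144 = 15529 kg O₂/d.

R_O ≈ 15500 kg O₂/d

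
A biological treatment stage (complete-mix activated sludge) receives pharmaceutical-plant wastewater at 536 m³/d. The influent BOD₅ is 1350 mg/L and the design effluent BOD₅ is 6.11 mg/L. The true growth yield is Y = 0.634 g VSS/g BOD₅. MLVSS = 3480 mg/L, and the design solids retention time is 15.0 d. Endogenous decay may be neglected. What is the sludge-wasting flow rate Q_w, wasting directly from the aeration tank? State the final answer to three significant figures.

V·X = Y·Q·ΔS·θ_c gives V = 0.634 × 536 × (1350 − 6.11) × 15.0 / 3480 = 1968 m³.
Wasting from the aeration tank: Q_w = V / θ_c = 1968 / 15.0 = 131.2 m³/d.

Q_w ≈ 131 m³/d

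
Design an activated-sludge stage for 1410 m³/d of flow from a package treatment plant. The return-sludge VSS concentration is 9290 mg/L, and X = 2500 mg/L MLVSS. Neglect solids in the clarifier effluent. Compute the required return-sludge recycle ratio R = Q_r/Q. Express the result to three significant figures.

Solids balance on the clarifier gives (1+R)X = R·X_r, so R = X/(X_r − X) = 2500 / (9290 − 2500) = 0.3682.

R ≈ 0.368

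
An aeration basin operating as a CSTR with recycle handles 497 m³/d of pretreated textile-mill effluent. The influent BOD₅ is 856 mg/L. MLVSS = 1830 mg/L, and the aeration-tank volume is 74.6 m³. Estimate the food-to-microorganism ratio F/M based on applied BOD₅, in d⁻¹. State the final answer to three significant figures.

F/M = applied load / biomass = Q·S₀/(V·X) = 497 × 856 / (74.60 × 1830) = 3.116 d⁻¹.

F/M ≈ 3.12 d⁻¹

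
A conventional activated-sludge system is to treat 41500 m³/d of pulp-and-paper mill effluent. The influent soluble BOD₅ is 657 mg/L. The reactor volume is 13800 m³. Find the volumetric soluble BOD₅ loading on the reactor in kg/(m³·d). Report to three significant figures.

L_v ≈ 1.98 kg soluble BOD₅/(m³·d)

Applied soluble BOD₅ load per unit volume = Q·S₀/V = (41500 × 657/1000)/13800 = 1.976 kg soluble BOD₅·m⁻³·d⁻¹.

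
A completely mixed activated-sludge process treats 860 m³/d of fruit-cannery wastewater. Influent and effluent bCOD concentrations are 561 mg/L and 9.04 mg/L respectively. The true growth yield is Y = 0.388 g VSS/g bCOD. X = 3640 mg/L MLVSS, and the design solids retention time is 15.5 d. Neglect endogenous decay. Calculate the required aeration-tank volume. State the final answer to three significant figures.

V·X = Y·Q·ΔS·θ_c gives V = 0.388 × 860 × (561 − 9.04) × 15.5 / 3640 = 784.3 m³.

V ≈ 784 m³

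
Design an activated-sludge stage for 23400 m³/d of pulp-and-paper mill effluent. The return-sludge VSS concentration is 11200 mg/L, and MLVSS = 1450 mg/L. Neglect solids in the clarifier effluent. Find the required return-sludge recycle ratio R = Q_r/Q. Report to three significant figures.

R ≈ 0.149

Mass balance around the secondary clarifier (neglecting effluent solids): R = X / (X_r − X) = 1450 / (11200 − 1450) = 0.1487.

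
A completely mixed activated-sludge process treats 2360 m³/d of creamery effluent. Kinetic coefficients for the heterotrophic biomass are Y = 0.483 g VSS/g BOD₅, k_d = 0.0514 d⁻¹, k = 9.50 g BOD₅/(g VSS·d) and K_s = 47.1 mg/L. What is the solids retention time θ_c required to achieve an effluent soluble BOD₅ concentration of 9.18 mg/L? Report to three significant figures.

At the target effluent, Y k S/(K_s+S) = 0.483×9.50×9.18/56.28 = 0.7484 d⁻¹.
θ_c = 1/(μ − k_d) = 1/(0.7484 − 0.0514) = 1/0.6970 = 1.435 d.

θ_c ≈ 1.43 d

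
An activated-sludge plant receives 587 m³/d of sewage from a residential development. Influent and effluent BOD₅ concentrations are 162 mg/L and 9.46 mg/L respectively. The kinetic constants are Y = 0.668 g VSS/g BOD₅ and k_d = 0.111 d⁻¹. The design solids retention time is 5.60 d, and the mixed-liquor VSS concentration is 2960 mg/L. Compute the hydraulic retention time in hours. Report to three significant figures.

From the SRT design equation V = Y Q (S₀−S) θ_c / [X (1 + k_d θ_c)] = 0.668 × 587 × (162 − 9.46) × 5.60 / [2960 × (1 + 0.111 × 5.60)] = 3.35×10^5 / 4800 = 69.78 m³.
HRT = V/Q = 69.78 m³ / 587 m³·d⁻¹ = 0.1189 d × 24 = 2.853 h.

τ ≈ 2.85 h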